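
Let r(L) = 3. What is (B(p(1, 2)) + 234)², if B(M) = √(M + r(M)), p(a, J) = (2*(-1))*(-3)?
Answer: 56169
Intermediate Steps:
p(a, J) = 6 (p(a, J) = -2*(-3) = 6)
B(M) = √(3 + M) (B(M) = √(M + 3) = √(3 + M))
(B(p(1, 2)) + 234)² = (√(3 + 6) + 234)² = (√9 + 234)² = (3 + 234)² = 237² = 56169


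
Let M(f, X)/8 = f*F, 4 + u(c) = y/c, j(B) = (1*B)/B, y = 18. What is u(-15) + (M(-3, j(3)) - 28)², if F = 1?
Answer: 13494/5 ≈ 2698.8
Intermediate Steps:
j(B) = 1 (j(B) = B/B = 1)
u(c) = -4 + 18/c
M(f, X) = 8*f (M(f, X) = 8*(f*1) = 8*f)
u(-15) + (M(-3, j(3)) - 28)² = (-4 + 18/(-15)) + (8*(-3) - 28)² = (-4 + 18*(-1/15)) + (-24 - 28)² = (-4 - 6/5) + (-52)² = -26/5 + 2704 = 13494/5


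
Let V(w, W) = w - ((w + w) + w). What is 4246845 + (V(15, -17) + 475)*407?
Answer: 4427960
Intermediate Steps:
V(w, W) = -2*w (V(w, W) = w - (2*w + w) = w - 3*w = -2*w)
4246845 + (V(15, -17) + 475)*407 = 4246845 + (-2*15 + 475)*407 = 4246845 + (-30 + 475)*407 = 4246845 + 445*407 = 4246845 + 181115 = 4427960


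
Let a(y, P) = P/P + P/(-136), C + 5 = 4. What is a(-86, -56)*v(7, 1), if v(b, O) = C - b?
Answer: -192/17 ≈ -11.294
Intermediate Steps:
C = -1 (C = -5 + 4 = -1)
a(y, P) = 1 - P/136 (a(y, P) = 1 + P*(-1/136) = 1 - P/136)
v(b, O) = -1 - b
a(-86, -56)*v(7, 1) = (1 - 1/136*(-56))*(-1 - 1*7) = (1 + 7/17)*(-1 - 7) = (24/17)*(-8) = -192/17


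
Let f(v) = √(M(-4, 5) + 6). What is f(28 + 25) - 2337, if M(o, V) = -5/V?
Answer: -2337 + √5 ≈ -2334.8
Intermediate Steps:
f(v) = √5 (f(v) = √(-5/5 + 6) = √(-5*⅕ + 6) = √(-1 + 6) = √5)
f(28 + 25) - 2337 = √5 - 2337 = -2337 + √5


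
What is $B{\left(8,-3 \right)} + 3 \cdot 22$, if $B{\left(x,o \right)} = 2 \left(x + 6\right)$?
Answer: $94$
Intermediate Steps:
$B{\left(x,o \right)} = 12 + 2 x$ ($B{\left(x,o \right)} = 2 \left(6 + x\right) = 12 + 2 x$)
$B{\left(8,-3 \right)} + 3 \cdot 22 = \left(12 + 2 \cdot 8\right) + 3 \cdot 22 = \left(12 + 16\right) + 66 = 28 + 66 = 94$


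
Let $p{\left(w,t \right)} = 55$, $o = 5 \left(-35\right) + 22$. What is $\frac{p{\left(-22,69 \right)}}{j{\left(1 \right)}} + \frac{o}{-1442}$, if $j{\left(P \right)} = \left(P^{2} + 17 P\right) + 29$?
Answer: $\frac{86501}{67774} \approx 1.2763$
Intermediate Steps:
$o = -153$ ($o = -175 + 22 = -153$)
$j{\left(P \right)} = 29 + P^{2} + 17 P$
$\frac{p{\left(-22,69 \right)}}{j{\left(1 \right)}} + \frac{o}{-1442} = \frac{55}{29 + 1^{2} + 17 \cdot 1} - \frac{153}{-1442} = \frac{55}{29 + 1 + 17} - - \frac{153}{1442} = \frac{55}{47} + \frac{153}{1442} = \frac{86501}{67774}$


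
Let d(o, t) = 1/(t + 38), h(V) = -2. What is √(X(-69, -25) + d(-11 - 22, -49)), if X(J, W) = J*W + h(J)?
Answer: 2*√52118/11 ≈ 41.508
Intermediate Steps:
d(o, t) = 1/(38 + t)
X(J, W) = -2 + J*W (X(J, W) = J*W - 2 = -2 + J*W)
√(X(-69, -25) + d(-11 - 22, -49)) = √((-2 - 69*(-25)) + 1/(38 - 49)) = √((-2 + 1725) + 1/(-11)) = √(1723 - 1/11) = √(18952/11) = 2*√52118/11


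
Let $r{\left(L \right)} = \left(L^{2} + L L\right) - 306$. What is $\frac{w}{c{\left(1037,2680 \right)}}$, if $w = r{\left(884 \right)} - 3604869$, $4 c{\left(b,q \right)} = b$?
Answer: $- \frac{8169052}{1037} \approx -7877.6$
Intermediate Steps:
$r{\left(L \right)} = -306 + 2 L^{2}$ ($r{\left(L \right)} = \left(L^{2} + L^{2}\right) - 306 = 2 L^{2} - 306 = -306 + 2 L^{2}$)
$c{\left(b,q \right)} = \frac{b}{4}$
$w = -2042263$ ($w = \left(-306 + 2 \cdot 884^{2}\right) - 3604869 = \left(-306 + 2 \cdot 781456\right) - 3604869 = \left(-306 + 1562912\right) - 3604869 = 1562606 - 3604869 = -2042263$)
$\frac{w}{c{\left(1037,2680 \right)}} = - \frac{2042263}{\frac{1}{4} \cdot 1037} = - \frac{2042263}{\frac{1037}{4}} = \left(-2042263\right) \frac{4}{1037} = - \frac{8169052}{1037}$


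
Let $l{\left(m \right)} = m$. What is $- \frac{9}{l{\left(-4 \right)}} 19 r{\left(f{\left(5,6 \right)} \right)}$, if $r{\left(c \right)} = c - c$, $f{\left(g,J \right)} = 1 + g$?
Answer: $0$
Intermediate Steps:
$r{\left(c \right)} = 0$
$- \frac{9}{l{\left(-4 \right)}} 19 r{\left(f{\left(5,6 \right)} \right)} = - \frac{9}{-4} \cdot 19 \cdot 0 = \left(-9\right) \left(- \frac{1}{4}\right) 19 \cdot 0 = \frac{9}{4} \cdot 19 \cdot 0 = \frac{171}{4} \cdot 0 = 0$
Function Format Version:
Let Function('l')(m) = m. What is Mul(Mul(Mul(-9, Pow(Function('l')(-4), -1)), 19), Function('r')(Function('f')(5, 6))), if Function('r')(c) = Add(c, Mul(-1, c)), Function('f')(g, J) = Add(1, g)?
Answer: 0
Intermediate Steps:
Function('r')(c) = 0
Mul(Mul(Mul(-9, Pow(Function('l')(-4), -1)), 19), Function('r')(Function('f')(5, 6))) = Mul(Mul(Mul(-9, Pow(-4, -1)), 19), 0) = Mul(Mul(Mul(-9, Rational(-1, 4)), 19), 0) = Mul(Mul(Rational(9, 4), 19), 0) = Mul(Rational(171, 4), 0) = 0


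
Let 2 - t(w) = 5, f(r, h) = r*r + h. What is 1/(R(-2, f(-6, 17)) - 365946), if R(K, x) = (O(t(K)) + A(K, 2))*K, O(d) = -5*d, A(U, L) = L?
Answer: -1/365980 ≈ -2.7324e-6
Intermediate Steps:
f(r, h) = h + r² (f(r, h) = r² + h = h + r²)
t(w) = -3 (t(w) = 2 - 1*5 = 2 - 5 = -3)
R(K, x) = 17*K (R(K, x) = (-5*(-3) + 2)*K = (15 + 2)*K = 17*K)
1/(R(-2, f(-6, 17)) - 365946) = 1/(17*(-2) - 365946) = 1/(-34 - 365946) = 1/(-365980) = -1/365980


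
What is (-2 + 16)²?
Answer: 196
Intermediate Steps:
(-2 + 16)² = 14² = 196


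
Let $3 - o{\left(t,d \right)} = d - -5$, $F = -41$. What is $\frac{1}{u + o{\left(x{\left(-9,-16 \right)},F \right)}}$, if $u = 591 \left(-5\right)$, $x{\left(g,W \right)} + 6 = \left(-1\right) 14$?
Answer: $- \frac{1}{2916} \approx -0.00034294$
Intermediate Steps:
$x{\left(g,W \right)} = -20$ ($x{\left(g,W \right)} = -6 - 14 = -20$)
$u = -2955$
$o{\left(t,d \right)} = -2 - d$ ($o{\left(t,d \right)} = 3 - \left(d - -5\right) = 3 - \left(d + 5\right) = 3 - \left(5 + d\right) = -2 - d$)
$\frac{1}{u + o{\left(x{\left(-9,-16 \right)},F \right)}} = \frac{1}{-2955 - -39} = \frac{1}{-2955 + \left(-2 + 41\right)} = \frac{1}{-2955 + 39} = \frac{1}{-2916} = - \frac{1}{2916}$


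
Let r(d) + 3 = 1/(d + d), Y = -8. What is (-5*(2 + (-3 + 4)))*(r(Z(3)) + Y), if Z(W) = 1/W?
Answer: 285/2 ≈ 142.50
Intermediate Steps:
Z(W) = 1/W
r(d) = -3 + 1/(2*d) (r(d) = -3 + 1/(d + d) = -3 + 1/(2*d))
(-5*(2 + (-3 + 4)))*(r(Z(3)) + Y) = (-5*(2 + (-3 + 4)))*((-3 + 1/(2*(1/3))) - 8) = (-5*(2 + 1))*((-3 + 1/(2*(1/3))) - 8) = (-5*3)*((-3 + (1/2)*3) - 8) = -15*((-3 + 3/2) - 8) = -15*(-3/2 - 8) = -15*(-19/2) = 285/2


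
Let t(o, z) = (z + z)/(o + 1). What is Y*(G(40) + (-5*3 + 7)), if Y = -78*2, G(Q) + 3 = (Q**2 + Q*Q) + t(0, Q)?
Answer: -509964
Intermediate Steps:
t(o, z) = 2*z/(1 + o) (t(o, z) = (2*z)/(1 + o) = 2*z/(1 + o))
G(Q) = -3 + 2*Q + 2*Q**2 (G(Q) = -3 + ((Q**2 + Q*Q) + 2*Q/(1 + 0)) = -3 + ((Q**2 + Q**2) + 2*Q/1) = -3 + (2*Q**2 + 2*Q*1) = -3 + (2*Q**2 + 2*Q) = -3 + (2*Q + 2*Q**2) = -3 + 2*Q + 2*Q**2)
Y = -156
Y*(G(40) + (-5*3 + 7)) = -156*((-3 + 2*40 + 2*40**2) + (-5*3 + 7)) = -156*((-3 + 80 + 2*1600) + (-15 + 7)) = -156*((-3 + 80 + 3200) - 8) = -156*(3277 - 8) = -156*3269 = -509964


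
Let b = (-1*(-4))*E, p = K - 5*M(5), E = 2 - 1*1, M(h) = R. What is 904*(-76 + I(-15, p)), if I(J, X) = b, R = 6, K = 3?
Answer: -65088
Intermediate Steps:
M(h) = 6
E = 1 (E = 2 - 1 = 1)
p = -27 (p = 3 - 5*6 = 3 - 30 = -27)
b = 4 (b = -1*(-4)*1 = 4*1 = 4)
I(J, X) = 4
904*(-76 + I(-15, p)) = 904*(-76 + 4) = 904*(-72) = -65088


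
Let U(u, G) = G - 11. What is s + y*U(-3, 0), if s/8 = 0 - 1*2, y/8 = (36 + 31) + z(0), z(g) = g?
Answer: -5912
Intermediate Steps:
U(u, G) = -11 + G
y = 536 (y = 8*((36 + 31) + 0) = 8*(67 + 0) = 8*67 = 536)
s = -16 (s = 8*(0 - 1*2) = 8*(0 - 2) = 8*(-2) = -16)
s + y*U(-3, 0) = -16 + 536*(-11 + 0) = -16 + 536*(-11) = -16 - 5896 = -5912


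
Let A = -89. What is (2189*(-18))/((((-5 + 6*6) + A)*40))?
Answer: 19701/1160 ≈ 16.984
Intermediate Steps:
(2189*(-18))/((((-5 + 6*6) + A)*40)) = (2189*(-18))/((((-5 + 6*6) - 89)*40)) = -39402*1/(40*((-5 + 36) - 89)) = -39402*1/(40*(31 - 89)) = -39402/((-58*40)) = -39402/(-2320) = -39402*(-1/2320) = 19701/1160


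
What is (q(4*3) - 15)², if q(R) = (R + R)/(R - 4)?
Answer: 144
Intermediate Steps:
q(R) = 2*R/(-4 + R) (q(R) = (2*R)/(-4 + R) = 2*R/(-4 + R))
(q(4*3) - 15)² = (2*(4*3)/(-4 + 4*3) - 15)² = (2*12/(-4 + 12) - 15)² = (2*12/8 - 15)² = (2*12*(⅛) - 15)² = (3 - 15)² = (-12)² = 144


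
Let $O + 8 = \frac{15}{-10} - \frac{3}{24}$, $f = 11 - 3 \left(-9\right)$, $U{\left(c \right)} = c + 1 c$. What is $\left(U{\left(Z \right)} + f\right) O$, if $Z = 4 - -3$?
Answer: $- \frac{1001}{2} \approx -500.5$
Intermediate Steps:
$Z = 7$ ($Z = 4 + 3 = 7$)
$U{\left(c \right)} = 2 c$ ($U{\left(c \right)} = c + c = 2 c$)
$f = 38$ ($f = 11 - -27 = 11 + 27 = 38$)
$O = - \frac{77}{8}$ ($O = -8 + \left(\frac{15}{-10} - \frac{3}{24}\right) = -8 + \left(15 \left(- \frac{1}{10}\right) - \frac{1}{8}\right) = -8 - \frac{13}{8} = - \frac{77}{8} \approx -9.625$)
$\left(U{\left(Z \right)} + f\right) O = \left(2 \cdot 7 + 38\right) \left(- \frac{77}{8}\right) = \left(14 + 38\right) \left(- \frac{77}{8}\right) = 52 \left(- \frac{77}{8}\right) = - \frac{1001}{2}$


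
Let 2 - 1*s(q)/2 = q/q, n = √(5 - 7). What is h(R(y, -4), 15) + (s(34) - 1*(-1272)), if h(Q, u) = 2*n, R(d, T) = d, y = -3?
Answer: 1274 + 2*I*√2 ≈ 1274.0 + 2.8284*I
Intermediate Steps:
n = I*√2 (n = √(-2) = I*√2 ≈ 1.4142*I)
h(Q, u) = 2*I*√2 (h(Q, u) = 2*(I*√2) = 2*I*√2)
s(q) = 2 (s(q) = 4 - 2*q/q = 4 - 2*1 = 4 - 2 = 2)
h(R(y, -4), 15) + (s(34) - 1*(-1272)) = 2*I*√2 + (2 - 1*(-1272)) = 2*I*√2 + (2 + 1272) = 2*I*√2 + 1274 = 1274 + 2*I*√2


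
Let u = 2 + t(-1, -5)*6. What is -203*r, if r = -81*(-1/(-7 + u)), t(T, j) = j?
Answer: 2349/5 ≈ 469.80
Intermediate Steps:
u = -28 (u = 2 - 5*6 = 2 - 30 = -28)
r = -81/35 (r = -81*(-1/(-7 - 28)) = -81/((-1*(-35))) = -81/35 ≈ -2.3143)
-203*r = -203*(-81/35) = 2349/5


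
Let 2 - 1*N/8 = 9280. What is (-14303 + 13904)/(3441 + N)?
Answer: 399/70783 ≈ 0.0056369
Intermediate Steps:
N = -74224 (N = 16 - 8*9280 = 16 - 74240 = -74224)
(-14303 + 13904)/(3441 + N) = (-14303 + 13904)/(3441 - 74224) = -399/(-70783) = -399*(-1/70783) = 399/70783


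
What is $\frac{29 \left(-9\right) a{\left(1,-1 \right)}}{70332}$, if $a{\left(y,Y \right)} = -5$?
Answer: $\frac{435}{23444} \approx 0.018555$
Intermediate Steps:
$\frac{29 \left(-9\right) a{\left(1,-1 \right)}}{70332} = \frac{29 \left(-9\right) \left(-5\right)}{70332} = \left(-261\right) \left(-5\right) \frac{1}{70332} = 1305 \cdot \frac{1}{70332} = \frac{435}{23444}$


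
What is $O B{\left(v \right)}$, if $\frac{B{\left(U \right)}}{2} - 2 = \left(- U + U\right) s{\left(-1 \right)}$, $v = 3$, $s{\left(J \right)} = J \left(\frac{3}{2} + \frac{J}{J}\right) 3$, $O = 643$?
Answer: $2572$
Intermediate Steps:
$s{\left(J \right)} = \frac{15 J}{2}$ ($s{\left(J \right)} = J \left(3 \cdot \frac{1}{2} + 1\right) 3 = J \left(\frac{3}{2} + 1\right) 3 = J \frac{5}{2} \cdot 3 = \frac{5 J}{2} \cdot 3 = \frac{15 J}{2}$)
$B{\left(U \right)} = 4$ ($B{\left(U \right)} = 4 + 2 \left(- U + U\right) \frac{15}{2} \left(-1\right) = 4 + 2 \cdot 0 \left(- \frac{15}{2}\right) = 4 + 2 \cdot 0 = 4 + 0 = 4$)
$O B{\left(v \right)} = 643 \cdot 4 = 2572$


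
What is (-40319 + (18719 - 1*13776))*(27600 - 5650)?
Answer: -776503200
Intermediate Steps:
(-40319 + (18719 - 1*13776))*(27600 - 5650) = (-40319 + (18719 - 13776))*21950 = (-40319 + 4943)*21950 = -35376*21950 = -776503200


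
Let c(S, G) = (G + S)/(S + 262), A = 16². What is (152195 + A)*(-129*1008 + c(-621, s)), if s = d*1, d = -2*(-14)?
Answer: -7116549123645/359 ≈ -1.9823e+10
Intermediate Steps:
d = 28
A = 256
s = 28 (s = 28*1 = 28)
c(S, G) = (G + S)/(262 + S)
(152195 + A)*(-129*1008 + c(-621, s)) = (152195 + 256)*(-129*1008 + (28 - 621)/(262 - 621)) = 152451*(-130032 - 593/(-359)) = 152451*(-130032 - 1/359*(-593)) = 152451*(-130032 + 593/359) = 152451*(-46680895/359) = -7116549123645/359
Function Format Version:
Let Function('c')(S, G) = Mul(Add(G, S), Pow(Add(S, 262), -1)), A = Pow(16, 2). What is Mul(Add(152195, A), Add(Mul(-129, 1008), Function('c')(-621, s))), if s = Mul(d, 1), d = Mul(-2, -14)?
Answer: Rational(-7116549123645, 359) ≈ -1.9823e+10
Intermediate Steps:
d = 28
A = 256
s = 28 (s = Mul(28, 1) = 28)
Function('c')(S, G) = Mul(Pow(Add(262, S), -1), Add(G, S)) (Function('c')(S, G) = Mul(Add(G, S), Pow(Add(262, S), -1)) = Mul(Pow(Add(262, S), -1), Add(G, S)))
Mul(Add(152195, A), Add(Mul(-129, 1008), Function('c')(-621, s))) = Mul(Add(152195, 256), Add(Mul(-129, 1008), Mul(Pow(Add(262, -621), -1), Add(28, -621)))) = Mul(152451, Add(-130032, Mul(Pow(-359, -1), -593))) = Mul(152451, Add(-130032, Mul(Rational(-1, 359), -593))) = Mul(152451, Add(-130032, Rational(593, 359))) = Mul(152451, Rational(-46680895, 359)) = Rational(-7116549123645, 359)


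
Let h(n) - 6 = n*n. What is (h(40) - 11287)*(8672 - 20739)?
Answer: 116820627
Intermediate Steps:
h(n) = 6 + n**2 (h(n) = 6 + n*n = 6 + n**2)
(h(40) - 11287)*(8672 - 20739) = ((6 + 40**2) - 11287)*(8672 - 20739) = ((6 + 1600) - 11287)*(-12067) = (1606 - 11287)*(-12067) = -9681*(-12067) = 116820627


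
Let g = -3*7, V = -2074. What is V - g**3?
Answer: 7187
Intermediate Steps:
g = -21
V - g**3 = -2074 - 1*(-21)**3 = -2074 - 1*(-9261) = -2074 + 9261 = 7187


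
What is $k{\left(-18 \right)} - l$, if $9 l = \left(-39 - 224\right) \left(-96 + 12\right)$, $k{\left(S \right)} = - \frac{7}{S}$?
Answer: $- \frac{44177}{18} \approx -2454.3$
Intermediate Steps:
$l = \frac{7364}{3}$ ($l = \frac{\left(-39 - 224\right) \left(-96 + 12\right)}{9} = \frac{\left(-263\right) \left(-84\right)}{9} = \frac{1}{9} \cdot 22092 = \frac{7364}{3} \approx 2454.7$)
$k{\left(-18 \right)} - l = - \frac{7}{-18} - \frac{7364}{3} = \left(-7\right) \left(- \frac{1}{18}\right) - \frac{7364}{3} = \frac{7}{18} - \frac{7364}{3} = - \frac{44177}{18}$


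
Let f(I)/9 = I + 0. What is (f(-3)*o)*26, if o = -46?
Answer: 32292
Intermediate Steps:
f(I) = 9*I (f(I) = 9*(I + 0) = 9*I)
(f(-3)*o)*26 = ((9*(-3))*(-46))*26 = -27*(-46)*26 = 1242*26 = 32292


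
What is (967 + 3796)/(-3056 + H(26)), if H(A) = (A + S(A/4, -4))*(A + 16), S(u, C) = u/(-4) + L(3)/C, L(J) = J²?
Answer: -19052/8507 ≈ -2.2396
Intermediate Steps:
S(u, C) = 9/C - u/4 (S(u, C) = u/(-4) + 3²/C = u*(-¼) + 9/C = -u/4 + 9/C = 9/C - u/4)
H(A) = (16 + A)*(-9/4 + 15*A/16) (H(A) = (A + (9/(-4) - A/(4*4)))*(A + 16) = (A + (9*(-¼) - A/(4*4)))*(16 + A) = (A + (-9/4 - A/16))*(16 + A) = (-9/4 + 15*A/16)*(16 + A) = (16 + A)*(-9/4 + 15*A/16))
(967 + 3796)/(-3056 + H(26)) = (967 + 3796)/(-3056 + (-36 + (15/16)*26² + (51/4)*26)) = 4763/(-3056 + (-36 + (15/16)*676 + 663/2)) = 4763/(-3056 + (-36 + 2535/4 + 663/2)) = 4763/(-3056 + 3717/4) = 4763/(-8507/4) = 4763*(-4/8507) = -19052/8507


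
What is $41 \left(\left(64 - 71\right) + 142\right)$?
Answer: $5535$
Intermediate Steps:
$41 \left(\left(64 - 71\right) + 142\right) = 41 \left(-7 + 142\right) = 41 \cdot 135 = 5535$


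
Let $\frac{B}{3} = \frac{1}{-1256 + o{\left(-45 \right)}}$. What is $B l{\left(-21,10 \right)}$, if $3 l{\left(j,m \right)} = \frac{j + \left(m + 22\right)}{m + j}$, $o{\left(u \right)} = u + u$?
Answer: $\frac{1}{1346} \approx 0.00074294$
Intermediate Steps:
$o{\left(u \right)} = 2 u$
$B = - \frac{3}{1346}$ ($B = \frac{3}{-1256 + 2 \left(-45\right)} = \frac{3}{-1256 - 90} = \frac{3}{-1346} = 3 \left(- \frac{1}{1346}\right) = - \frac{3}{1346} \approx -0.0022288$)
$l{\left(j,m \right)} = \frac{22 + j + m}{3 \left(j + m\right)}$ ($l{\left(j,m \right)} = \frac{\left(j + \left(m + 22\right)\right) \frac{1}{m + j}}{3} = \frac{\left(j + \left(22 + m\right)\right) \frac{1}{j + m}}{3} = \frac{\left(22 + j + m\right) \frac{1}{j + m}}{3} = \frac{\frac{1}{j + m} \left(22 + j + m\right)}{3} = \frac{22 + j + m}{3 \left(j + m\right)}$)
$B l{\left(-21,10 \right)} = - \frac{3 \frac{22 - 21 + 10}{3 \left(-21 + 10\right)}}{1346} = - \frac{3 \cdot \frac{1}{3} \frac{1}{-11} \cdot 11}{1346} = - \frac{3 \cdot \frac{1}{3} \left(- \frac{1}{11}\right) 11}{1346} = \left(- \frac{3}{1346}\right) \left(- \frac{1}{3}\right) = \frac{1}{1346}$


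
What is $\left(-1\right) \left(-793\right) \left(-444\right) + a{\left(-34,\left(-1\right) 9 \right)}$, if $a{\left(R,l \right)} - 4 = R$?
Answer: $-352122$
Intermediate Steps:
$a{\left(R,l \right)} = 4 + R$
$\left(-1\right) \left(-793\right) \left(-444\right) + a{\left(-34,\left(-1\right) 9 \right)} = \left(-1\right) \left(-793\right) \left(-444\right) + \left(4 - 34\right) = 793 \left(-444\right) - 30 = -352092 - 30 = -352122$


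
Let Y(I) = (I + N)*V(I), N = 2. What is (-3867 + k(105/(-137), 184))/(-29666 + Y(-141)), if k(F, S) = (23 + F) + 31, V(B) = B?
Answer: 522486/1379179 ≈ 0.37884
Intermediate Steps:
k(F, S) = 54 + F
Y(I) = I*(2 + I) (Y(I) = (I + 2)*I = (2 + I)*I = I*(2 + I))
(-3867 + k(105/(-137), 184))/(-29666 + Y(-141)) = (-3867 + (54 + 105/(-137)))/(-29666 - 141*(2 - 141)) = (-3867 + (54 + 105*(-1/137)))/(-29666 - 141*(-139)) = (-3867 + (54 - 105/137))/(-29666 + 19599) = (-3867 + 7293/137)/(-10067) = -522486/137*(-1/10067) = 522486/1379179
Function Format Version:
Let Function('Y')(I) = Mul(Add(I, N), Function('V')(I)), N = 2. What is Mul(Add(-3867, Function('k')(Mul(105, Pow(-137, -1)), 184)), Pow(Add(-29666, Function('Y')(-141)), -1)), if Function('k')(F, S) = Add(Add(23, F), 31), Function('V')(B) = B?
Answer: Rational(522486, 1379179) ≈ 0.37884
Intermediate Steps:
Function('k')(F, S) = Add(54, F)
Function('Y')(I) = Mul(I, Add(2, I)) (Function('Y')(I) = Mul(Add(I, 2), I) = Mul(Add(2, I), I) = Mul(I, Add(2, I)))
Mul(Add(-3867, Function('k')(Mul(105, Pow(-137, -1)), 184)), Pow(Add(-29666, Function('Y')(-141)), -1)) = Mul(Add(-3867, Add(54, Mul(105, Pow(-137, -1)))), Pow(Add(-29666, Mul(-141, Add(2, -141))), -1)) = Mul(Add(-3867, Add(54, Mul(105, Rational(-1, 137)))), Pow(Add(-29666, Mul(-141, -139)), -1)) = Mul(Add(-3867, Add(54, Rational(-105, 137))), Pow(Add(-29666, 19599), -1)) = Mul(Add(-3867, Rational(7293, 137)), Pow(-10067, -1)) = Mul(Rational(-522486, 137), Rational(-1, 10067)) = Rational(522486, 1379179)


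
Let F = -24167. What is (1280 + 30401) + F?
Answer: 7514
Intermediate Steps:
(1280 + 30401) + F = (1280 + 30401) - 24167 = 31681 - 24167 = 7514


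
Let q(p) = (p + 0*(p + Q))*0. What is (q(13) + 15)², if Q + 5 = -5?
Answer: 225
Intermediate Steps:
Q = -10 (Q = -5 - 5 = -10)
q(p) = 0 (q(p) = (p + 0*(p - 10))*0 = (p + 0*(-10 + p))*0 = (p + 0)*0 = p*0 = 0)
(q(13) + 15)² = (0 + 15)² = 15² = 225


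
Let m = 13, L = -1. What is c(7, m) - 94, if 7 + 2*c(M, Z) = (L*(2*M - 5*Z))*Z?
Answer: 234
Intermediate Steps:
c(M, Z) = -7/2 + Z*(-2*M + 5*Z)/2 (c(M, Z) = -7/2 + ((-(2*M - 5*Z))*Z)/2 = -7/2 + ((-(-5*Z + 2*M))*Z)/2 = -7/2 + ((-2*M + 5*Z)*Z)/2 = -7/2 + (Z*(-2*M + 5*Z))/2 = -7/2 + Z*(-2*M + 5*Z)/2)
c(7, m) - 94 = (-7/2 + (5/2)*13² - 1*7*13) - 94 = (-7/2 + (5/2)*169 - 91) - 94 = (-7/2 + 845/2 - 91) - 94 = 328 - 94 = 234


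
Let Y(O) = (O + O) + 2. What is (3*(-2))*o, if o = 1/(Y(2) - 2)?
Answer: -3/2 ≈ -1.5000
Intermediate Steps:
Y(O) = 2 + 2*O (Y(O) = 2*O + 2 = 2 + 2*O)
o = 1/4 (o = 1/((2 + 2*2) - 2) = 1/((2 + 4) - 2) = 1/(6 - 2) = 1/4 ≈ 0.25000)
(3*(-2))*o = (3*(-2))*(1/4) = -6*1/4 = -3/2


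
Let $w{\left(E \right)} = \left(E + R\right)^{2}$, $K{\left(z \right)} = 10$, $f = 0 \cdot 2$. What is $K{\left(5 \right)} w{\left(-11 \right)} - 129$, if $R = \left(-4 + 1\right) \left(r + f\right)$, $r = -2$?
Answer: $121$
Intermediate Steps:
$f = 0$
$R = 6$ ($R = \left(-4 + 1\right) \left(-2 + 0\right) = \left(-3\right) \left(-2\right) = 6$)
$w{\left(E \right)} = \left(6 + E\right)^{2}$ ($w{\left(E \right)} = \left(E + 6\right)^{2} = \left(6 + E\right)^{2}$)
$K{\left(5 \right)} w{\left(-11 \right)} - 129 = 10 \left(6 - 11\right)^{2} - 129 = 10 \left(-5\right)^{2} - 129 = 10 \cdot 25 - 129 = 250 - 129 = 121$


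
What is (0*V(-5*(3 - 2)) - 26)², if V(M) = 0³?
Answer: 676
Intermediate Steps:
V(M) = 0
(0*V(-5*(3 - 2)) - 26)² = (0*0 - 26)² = (0 - 26)² = (-26)² = 676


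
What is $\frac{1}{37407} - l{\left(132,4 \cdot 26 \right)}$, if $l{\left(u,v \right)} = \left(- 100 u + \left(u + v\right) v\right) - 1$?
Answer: $- \frac{424307600}{37407} \approx -11343.0$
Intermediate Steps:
$l{\left(u,v \right)} = -1 - 100 u + v \left(u + v\right)$ ($l{\left(u,v \right)} = \left(- 100 u + v \left(u + v\right)\right) - 1 = -1 - 100 u + v \left(u + v\right)$)
$\frac{1}{37407} - l{\left(132,4 \cdot 26 \right)} = \frac{1}{37407} - \left(-1 + \left(4 \cdot 26\right)^{2} - 13200 + 132 \cdot 4 \cdot 26\right) = \frac{1}{37407} - \left(-1 + 104^{2} - 13200 + 132 \cdot 104\right) = \frac{1}{37407} - \left(-1 + 10816 - 13200 + 13728\right) = \frac{1}{37407} - 11343 = - \frac{424307600}{37407}$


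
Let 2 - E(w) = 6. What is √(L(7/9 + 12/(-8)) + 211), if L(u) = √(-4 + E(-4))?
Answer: √(211 + 2*I*√2) ≈ 14.526 + 0.09736*I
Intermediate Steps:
E(w) = -4 (E(w) = 2 - 1*6 = 2 - 6 = -4)
L(u) = 2*I*√2 (L(u) = √(-4 - 4) = √(-8) = 2*I*√2)
√(L(7/9 + 12/(-8)) + 211) = √(2*I*√2 + 211) = √(211 + 2*I*√2)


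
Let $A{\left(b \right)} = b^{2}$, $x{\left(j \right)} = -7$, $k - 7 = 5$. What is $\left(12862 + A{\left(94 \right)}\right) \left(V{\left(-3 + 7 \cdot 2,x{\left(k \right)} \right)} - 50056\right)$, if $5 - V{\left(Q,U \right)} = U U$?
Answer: $-1087069800$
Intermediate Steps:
$k = 12$ ($k = 7 + 5 = 12$)
$V{\left(Q,U \right)} = 5 - U^{2}$ ($V{\left(Q,U \right)} = 5 - U U = 5 - U^{2}$)
$\left(12862 + A{\left(94 \right)}\right) \left(V{\left(-3 + 7 \cdot 2,x{\left(k \right)} \right)} - 50056\right) = \left(12862 + 94^{2}\right) \left(\left(5 - \left(-7\right)^{2}\right) - 50056\right) = \left(12862 + 8836\right) \left(\left(5 - 49\right) - 50056\right) = 21698 \left(\left(5 - 49\right) - 50056\right) = 21698 \left(-44 - 50056\right) = 21698 \left(-50100\right) = -1087069800$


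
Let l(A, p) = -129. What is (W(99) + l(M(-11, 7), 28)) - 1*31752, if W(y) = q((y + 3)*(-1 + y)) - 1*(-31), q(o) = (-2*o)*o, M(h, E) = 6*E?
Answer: -199871882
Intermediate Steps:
q(o) = -2*o**2
W(y) = 31 - 2*(-1 + y)**2*(3 + y)**2 (W(y) = -2*(-1 + y)**2*(y + 3)**2 - 1*(-31) = -2*(-1 + y)**2*(3 + y)**2 + 31 = 31 - 2*(-1 + y)**2*(3 + y)**2)
(W(99) + l(M(-11, 7), 28)) - 1*31752 = ((31 - 2*(-3 + 99**2 + 2*99)**2) - 129) - 1*31752 = ((31 - 2*(-3 + 9801 + 198)**2) - 129) - 31752 = ((31 - 2*9996**2) - 129) - 31752 = ((31 - 2*99920016) - 129) - 31752 = ((31 - 199840032) - 129) - 31752 = (-199840001 - 129) - 31752 = -199840130 - 31752 = -199871882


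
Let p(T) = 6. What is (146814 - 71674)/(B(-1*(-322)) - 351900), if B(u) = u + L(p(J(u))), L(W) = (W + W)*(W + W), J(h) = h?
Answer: -37570/175717 ≈ -0.21381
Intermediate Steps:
L(W) = 4*W² (L(W) = (2*W)*(2*W) = 4*W²)
B(u) = 144 + u (B(u) = u + 4*6² = u + 4*36 = u + 144 = 144 + u)
(146814 - 71674)/(B(-1*(-322)) - 351900) = (146814 - 71674)/((144 - 1*(-322)) - 351900) = 75140/((144 + 322) - 351900) = 75140/(466 - 351900) = 75140/(-351434) = 75140*(-1/351434) = -37570/175717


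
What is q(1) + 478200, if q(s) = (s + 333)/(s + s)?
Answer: 478367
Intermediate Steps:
q(s) = (333 + s)/(2*s) (q(s) = (333 + s)/((2*s)) = (333 + s)*(1/(2*s)) = (333 + s)/(2*s))
q(1) + 478200 = (1/2)*(333 + 1)/1 + 478200 = (1/2)*1*334 + 478200 = 167 + 478200 = 478367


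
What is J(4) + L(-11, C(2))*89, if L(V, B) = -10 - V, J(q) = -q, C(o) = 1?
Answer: 85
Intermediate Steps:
J(4) + L(-11, C(2))*89 = -1*4 + (-10 - 1*(-11))*89 = -4 + (-10 + 11)*89 = -4 + 1*89 = -4 + 89 = 85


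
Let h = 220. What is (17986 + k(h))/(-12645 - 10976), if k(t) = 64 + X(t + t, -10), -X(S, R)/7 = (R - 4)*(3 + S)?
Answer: -4728/1817 ≈ -2.6021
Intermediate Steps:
X(S, R) = -7*(-4 + R)*(3 + S) (X(S, R) = -7*(R - 4)*(3 + S) = -7*(-4 + R)*(3 + S))
k(t) = 358 + 196*t (k(t) = 64 + (84 - 21*(-10) + 28*(t + t) - 7*(-10)*(t + t)) = 64 + (84 + 210 + 28*(2*t) - 7*(-10)*2*t) = 64 + (84 + 210 + 56*t + 140*t) = 64 + (294 + 196*t) = 358 + 196*t)
(17986 + k(h))/(-12645 - 10976) = (17986 + (358 + 196*220))/(-12645 - 10976) = (17986 + (358 + 43120))/(-23621) = (17986 + 43478)*(-1/23621) = 61464*(-1/23621) = -4728/1817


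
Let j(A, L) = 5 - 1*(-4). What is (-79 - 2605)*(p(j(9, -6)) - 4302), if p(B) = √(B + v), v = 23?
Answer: 11546568 - 10736*√2 ≈ 1.1531e+7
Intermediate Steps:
j(A, L) = 9 (j(A, L) = 5 + 4 = 9)
p(B) = √(23 + B) (p(B) = √(B + 23) = √(23 + B))
(-79 - 2605)*(p(j(9, -6)) - 4302) = (-79 - 2605)*(√(23 + 9) - 4302) = -2684*(√32 - 4302) = -2684*(4*√2 - 4302) = -2684*(-4302 + 4*√2) = 11546568 - 10736*√2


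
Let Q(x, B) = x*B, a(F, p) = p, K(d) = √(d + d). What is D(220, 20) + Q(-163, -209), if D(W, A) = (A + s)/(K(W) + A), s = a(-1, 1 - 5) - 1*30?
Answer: 34074 - 7*√110/10 ≈ 34067.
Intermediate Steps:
K(d) = √2*√d (K(d) = √(2*d) = √2*√d)
Q(x, B) = B*x
s = -34 (s = (1 - 5) - 1*30 = -4 - 30 = -34)
D(W, A) = (-34 + A)/(A + √2*√W) (D(W, A) = (A - 34)/(√2*√W + A) = (-34 + A)/(A + √2*√W))
D(220, 20) + Q(-163, -209) = (-34 + 20)/(20 + √2*√220) - 209*(-163) = -14/(20 + √2*(2*√55)) + 34067 = -14/(20 + 2*√110) + 34067 = 34067 - 14/(20 + 2*√110)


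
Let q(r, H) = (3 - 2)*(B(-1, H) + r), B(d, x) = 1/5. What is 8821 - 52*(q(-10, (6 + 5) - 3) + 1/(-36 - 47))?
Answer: 3872459/415 ≈ 9331.2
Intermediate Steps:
B(d, x) = ⅕
q(r, H) = ⅕ + r (q(r, H) = (3 - 2)*(⅕ + r) = 1*(⅕ + r) = ⅕ + r)
8821 - 52*(q(-10, (6 + 5) - 3) + 1/(-36 - 47)) = 8821 - 52*((⅕ - 10) + 1/(-36 - 47)) = 8821 - 52*(-49/5 + 1/(-83)) = 8821 - 52*(-49/5 - 1/83) = 8821 - 52*(-4072)/415 = 8821 - 1*(-211744/415) = 8821 + 211744/415 = 3872459/415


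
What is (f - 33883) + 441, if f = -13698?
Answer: -47140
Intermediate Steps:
(f - 33883) + 441 = (-13698 - 33883) + 441 = -47581 + 441 = -47140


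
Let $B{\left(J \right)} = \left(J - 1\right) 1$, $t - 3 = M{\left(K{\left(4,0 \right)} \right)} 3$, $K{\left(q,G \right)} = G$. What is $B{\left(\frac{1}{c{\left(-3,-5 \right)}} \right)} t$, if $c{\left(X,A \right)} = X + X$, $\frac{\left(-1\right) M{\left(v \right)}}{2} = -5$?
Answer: $- \frac{77}{2} \approx -38.5$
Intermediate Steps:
$M{\left(v \right)} = 10$ ($M{\left(v \right)} = \left(-2\right) \left(-5\right) = 10$)
$c{\left(X,A \right)} = 2 X$
$t = 33$ ($t = 3 + 10 \cdot 3 = 3 + 30 = 33$)
$B{\left(J \right)} = -1 + J$ ($B{\left(J \right)} = \left(-1 + J\right) 1 = -1 + J$)
$B{\left(\frac{1}{c{\left(-3,-5 \right)}} \right)} t = \left(-1 + \frac{1}{2 \left(-3\right)}\right) 33 = \left(-1 + \frac{1}{-6}\right) 33 = \left(-1 - \frac{1}{6}\right) 33 = \left(- \frac{7}{6}\right) 33 = - \frac{77}{2}$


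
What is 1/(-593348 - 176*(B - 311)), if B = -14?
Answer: -1/536148 ≈ -1.8652e-6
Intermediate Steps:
1/(-593348 - 176*(B - 311)) = 1/(-593348 - 176*(-14 - 311)) = 1/(-593348 - 176*(-325)) = 1/(-593348 + 57200) = 1/(-536148) = -1/536148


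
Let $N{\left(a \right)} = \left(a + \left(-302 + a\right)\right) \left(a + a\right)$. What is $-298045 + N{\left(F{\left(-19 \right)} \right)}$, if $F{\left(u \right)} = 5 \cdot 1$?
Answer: $-300965$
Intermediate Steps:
$F{\left(u \right)} = 5$
$N{\left(a \right)} = 2 a \left(-302 + 2 a\right)$ ($N{\left(a \right)} = \left(-302 + 2 a\right) 2 a = 2 a \left(-302 + 2 a\right)$)
$-298045 + N{\left(F{\left(-19 \right)} \right)} = -298045 + 4 \cdot 5 \left(-151 + 5\right) = -298045 + 4 \cdot 5 \left(-146\right) = -298045 - 2920 = -300965$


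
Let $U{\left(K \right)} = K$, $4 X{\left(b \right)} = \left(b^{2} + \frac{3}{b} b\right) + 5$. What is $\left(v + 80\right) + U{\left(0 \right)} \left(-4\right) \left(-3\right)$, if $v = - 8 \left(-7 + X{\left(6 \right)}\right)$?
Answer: $48$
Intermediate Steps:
$X{\left(b \right)} = 2 + \frac{b^{2}}{4}$ ($X{\left(b \right)} = \frac{\left(b^{2} + \frac{3}{b} b\right) + 5}{4} = \frac{\left(b^{2} + 3\right) + 5}{4} = \frac{\left(3 + b^{2}\right) + 5}{4} = \frac{8 + b^{2}}{4} = 2 + \frac{b^{2}}{4}$)
$v = -32$ ($v = - 8 \left(-7 + \left(2 + \frac{6^{2}}{4}\right)\right) = - 8 \left(-7 + \left(2 + \frac{1}{4} \cdot 36\right)\right) = - 8 \left(-7 + \left(2 + 9\right)\right) = - 8 \left(-7 + 11\right) = \left(-8\right) 4 = -32$)
$\left(v + 80\right) + U{\left(0 \right)} \left(-4\right) \left(-3\right) = \left(-32 + 80\right) + 0 \left(-4\right) \left(-3\right) = 48 + 0 \left(-3\right) = 48 + 0 = 48$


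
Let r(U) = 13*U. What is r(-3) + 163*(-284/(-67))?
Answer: 43679/67 ≈ 651.93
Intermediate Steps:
r(-3) + 163*(-284/(-67)) = 13*(-3) + 163*(-284/(-67)) = -39 + 163*(-284*(-1/67)) = -39 + 163*(284/67) = -39 + 46292/67 = 43679/67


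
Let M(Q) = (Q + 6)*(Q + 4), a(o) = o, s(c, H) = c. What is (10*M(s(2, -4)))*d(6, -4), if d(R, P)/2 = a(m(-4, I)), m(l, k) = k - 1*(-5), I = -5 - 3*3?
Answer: -8640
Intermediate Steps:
I = -14 (I = -5 - 9 = -14)
m(l, k) = 5 + k (m(l, k) = k + 5 = 5 + k)
d(R, P) = -18 (d(R, P) = 2*(5 - 14) = 2*(-9) = -18)
M(Q) = (4 + Q)*(6 + Q) (M(Q) = (6 + Q)*(4 + Q) = (4 + Q)*(6 + Q))
(10*M(s(2, -4)))*d(6, -4) = (10*(24 + 2**2 + 10*2))*(-18) = (10*(24 + 4 + 20))*(-18) = (10*48)*(-18) = 480*(-18) = -8640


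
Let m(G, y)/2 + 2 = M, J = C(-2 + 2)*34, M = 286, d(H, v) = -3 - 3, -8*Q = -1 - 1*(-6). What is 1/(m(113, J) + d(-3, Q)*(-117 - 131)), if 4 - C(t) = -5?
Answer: 1/2056 ≈ 0.00048638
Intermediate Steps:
Q = -5/8 (Q = -(-1 - 1*(-6))/8 = -(-1 + 6)/8 = -1/8*5 = -5/8 ≈ -0.62500)
d(H, v) = -6
C(t) = 9 (C(t) = 4 - 1*(-5) = 4 + 5 = 9)
J = 306 (J = 9*34 = 306)
m(G, y) = 568 (m(G, y) = -4 + 2*286 = -4 + 572 = 568)
1/(m(113, J) + d(-3, Q)*(-117 - 131)) = 1/(568 - 6*(-117 - 131)) = 1/(568 - 6*(-248)) = 1/(568 + 1488) = 1/2056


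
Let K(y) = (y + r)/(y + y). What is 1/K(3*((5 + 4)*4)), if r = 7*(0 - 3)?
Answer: 72/29 ≈ 2.4828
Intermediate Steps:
r = -21 (r = 7*(-3) = -21)
K(y) = (-21 + y)/(2*y) (K(y) = (y - 21)/(y + y) = (-21 + y)/((2*y)) = (-21 + y)*(1/(2*y)) = (-21 + y)/(2*y))
1/K(3*((5 + 4)*4)) = 1/((-21 + 3*((5 + 4)*4))/(2*((3*((5 + 4)*4))))) = 1/((-21 + 3*(9*4))/(2*((3*(9*4))))) = 1/((-21 + 3*36)/(2*((3*36)))) = 1/((½)*(-21 + 108)/108) = 1/((½)*(1/108)*87) = 1/(29/72) = 72/29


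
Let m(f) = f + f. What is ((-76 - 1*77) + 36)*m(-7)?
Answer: 1638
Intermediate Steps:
m(f) = 2*f
((-76 - 1*77) + 36)*m(-7) = ((-76 - 1*77) + 36)*(2*(-7)) = ((-76 - 77) + 36)*(-14) = (-153 + 36)*(-14) = -117*(-14) = 1638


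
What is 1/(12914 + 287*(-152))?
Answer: -1/30710 ≈ -3.2563e-5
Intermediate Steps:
1/(12914 + 287*(-152)) = 1/(12914 - 43624) = 1/(-30710) = -1/30710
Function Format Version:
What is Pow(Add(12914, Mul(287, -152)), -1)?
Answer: Rational(-1, 30710) ≈ -3.2563e-5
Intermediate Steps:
Pow(Add(12914, Mul(287, -152)), -1) = Pow(Add(12914, -43624), -1) = Pow(-30710, -1) = Rational(-1, 30710)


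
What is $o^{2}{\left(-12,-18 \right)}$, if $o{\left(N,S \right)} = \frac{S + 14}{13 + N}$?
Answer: $16$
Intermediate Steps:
$o{\left(N,S \right)} = \frac{14 + S}{13 + N}$
$o^{2}{\left(-12,-18 \right)} = \left(\frac{14 - 18}{13 - 12}\right)^{2} = \left(1^{-1} \left(-4\right)\right)^{2} = \left(1 \left(-4\right)\right)^{2} = \left(-4\right)^{2} = 16$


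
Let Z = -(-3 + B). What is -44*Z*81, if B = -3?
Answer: -21384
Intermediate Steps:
Z = 6 (Z = -(-3 - 3) = -1*(-6) = 6)
-44*Z*81 = -44*6*81 = -264*81 = -21384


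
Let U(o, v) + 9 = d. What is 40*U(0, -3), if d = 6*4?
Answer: 600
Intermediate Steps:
d = 24
U(o, v) = 15 (U(o, v) = -9 + 24 = 15)
40*U(0, -3) = 40*15 = 600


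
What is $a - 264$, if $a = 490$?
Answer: $226$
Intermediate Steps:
$a - 264 = 490 - 264 = 226$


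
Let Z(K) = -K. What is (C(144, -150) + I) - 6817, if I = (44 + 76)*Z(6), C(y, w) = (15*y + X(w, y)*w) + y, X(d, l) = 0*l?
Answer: -5233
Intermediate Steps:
X(d, l) = 0
C(y, w) = 16*y (C(y, w) = (15*y + 0*w) + y = (15*y + 0) + y = 15*y + y = 16*y)
I = -720 (I = (44 + 76)*(-1*6) = 120*(-6) = -720)
(C(144, -150) + I) - 6817 = (16*144 - 720) - 6817 = (2304 - 720) - 6817 = 1584 - 6817 = -5233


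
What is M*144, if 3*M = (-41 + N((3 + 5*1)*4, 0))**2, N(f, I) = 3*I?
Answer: 80688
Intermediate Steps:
M = 1681/3 (M = (-41 + 3*0)**2/3 = (-41 + 0)**2/3 = (1/3)*(-41)**2 = (1/3)*1681 = 1681/3 ≈ 560.33)
M*144 = (1681/3)*144 = 80688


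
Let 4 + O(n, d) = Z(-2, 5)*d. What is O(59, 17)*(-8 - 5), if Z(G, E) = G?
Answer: 494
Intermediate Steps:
O(n, d) = -4 - 2*d
O(59, 17)*(-8 - 5) = (-4 - 2*17)*(-8 - 5) = (-4 - 34)*(-13) = -38*(-13) = 494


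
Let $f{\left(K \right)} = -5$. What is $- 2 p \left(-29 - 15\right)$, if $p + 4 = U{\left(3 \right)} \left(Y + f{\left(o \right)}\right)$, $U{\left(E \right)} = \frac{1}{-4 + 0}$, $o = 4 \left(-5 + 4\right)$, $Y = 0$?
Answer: $-242$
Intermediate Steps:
$o = -4$ ($o = 4 \left(-1\right) = -4$)
$U{\left(E \right)} = - \frac{1}{4}$ ($U{\left(E \right)} = \frac{1}{-4} = - \frac{1}{4}$)
$p = - \frac{11}{4}$ ($p = -4 - \frac{0 - 5}{4} = -4 - - \frac{5}{4} = -4 + \frac{5}{4} = - \frac{11}{4} \approx -2.75$)
$- 2 p \left(-29 - 15\right) = \left(-2\right) \left(- \frac{11}{4}\right) \left(-29 - 15\right) = \frac{11 \left(-29 - 15\right)}{2} = \frac{11}{2} \left(-44\right) = -242$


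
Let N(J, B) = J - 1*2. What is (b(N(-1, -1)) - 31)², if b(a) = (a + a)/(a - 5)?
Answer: 14641/16 ≈ 915.06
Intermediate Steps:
N(J, B) = -2 + J (N(J, B) = J - 2 = -2 + J)
b(a) = 2*a/(-5 + a) (b(a) = (2*a)/(-5 + a) = 2*a/(-5 + a))
(b(N(-1, -1)) - 31)² = (2*(-2 - 1)/(-5 + (-2 - 1)) - 31)² = (2*(-3)/(-5 - 3) - 31)² = (2*(-3)/(-8) - 31)² = (2*(-3)*(-⅛) - 31)² = (¾ - 31)² = (-121/4)² = 14641/16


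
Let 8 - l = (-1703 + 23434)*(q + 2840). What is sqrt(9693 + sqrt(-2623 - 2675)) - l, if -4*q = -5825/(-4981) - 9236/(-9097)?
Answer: 11183794875233625/181248628 + sqrt(9693 + I*sqrt(5298)) ≈ 6.1704e+7 + 0.36965*I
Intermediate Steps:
q = -98994541/181248628 (q = -(-5825/(-4981) - 9236/(-9097))/4 = -(-5825*(-1/4981) - 9236*(-1/9097))/4 = -(5825/4981 + 9236/9097)/4 = -1/4*98994541/45312157 = -98994541/181248628 ≈ -0.54618)
l = -11183794875233625/181248628 (l = 8 - (-1703 + 23434)*(-98994541/181248628 + 2840) = 8 - 21731*514647108979/181248628 = 8 - 1*11183796325222649/181248628 = 8 - 11183796325222649/181248628 = -11183794875233625/181248628 ≈ -6.1704e+7)
sqrt(9693 + sqrt(-2623 - 2675)) - l = sqrt(9693 + sqrt(-2623 - 2675)) - 1*(-11183794875233625/181248628) = sqrt(9693 + sqrt(-5298)) + 11183794875233625/181248628 = sqrt(9693 + I*sqrt(5298)) + 11183794875233625/181248628 = 11183794875233625/181248628 + sqrt(9693 + I*sqrt(5298))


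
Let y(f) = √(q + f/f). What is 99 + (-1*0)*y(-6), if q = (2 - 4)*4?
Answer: 99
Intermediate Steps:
q = -8 (q = -2*4 = -8)
y(f) = I*√7 (y(f) = √(-8 + f/f) = √(-8 + 1) = √(-7) = I*√7)
99 + (-1*0)*y(-6) = 99 + (-1*0)*(I*√7) = 99 + 0*(I*√7) = 99 + 0 = 99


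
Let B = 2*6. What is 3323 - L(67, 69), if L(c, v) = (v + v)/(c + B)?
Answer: 262379/79 ≈ 3321.3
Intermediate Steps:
B = 12
L(c, v) = 2*v/(12 + c) (L(c, v) = (v + v)/(c + 12) = (2*v)/(12 + c) = 2*v/(12 + c))
3323 - L(67, 69) = 3323 - 2*69/(12 + 67) = 3323 - 2*69/79 = 3323 - 1*138/79 = 3323 - 138/79 = 262379/79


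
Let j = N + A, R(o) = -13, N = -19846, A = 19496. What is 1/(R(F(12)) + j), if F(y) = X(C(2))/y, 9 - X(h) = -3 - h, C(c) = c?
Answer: -1/363 ≈ -0.0027548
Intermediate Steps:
X(h) = 12 + h (X(h) = 9 - (-3 - h) = 9 + (3 + h) = 12 + h)
F(y) = 14/y (F(y) = (12 + 2)/y = 14/y)
j = -350 (j = -19846 + 19496 = -350)
1/(R(F(12)) + j) = 1/(-13 - 350) = 1/(-363) = -1/363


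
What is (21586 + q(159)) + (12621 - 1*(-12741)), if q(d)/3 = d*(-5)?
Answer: 44563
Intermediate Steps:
q(d) = -15*d (q(d) = 3*(d*(-5)) = 3*(-5*d) = -15*d)
(21586 + q(159)) + (12621 - 1*(-12741)) = (21586 - 15*159) + (12621 - 1*(-12741)) = (21586 - 2385) + (12621 + 12741) = 19201 + 25362 = 44563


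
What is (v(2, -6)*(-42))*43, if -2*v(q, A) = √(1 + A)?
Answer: 903*I*√5 ≈ 2019.2*I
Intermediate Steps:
v(q, A) = -√(1 + A)/2
(v(2, -6)*(-42))*43 = (-√(1 - 6)/2*(-42))*43 = (-I*√5/2*(-42))*43 = (21*I*√5)*43 = 903*I*√5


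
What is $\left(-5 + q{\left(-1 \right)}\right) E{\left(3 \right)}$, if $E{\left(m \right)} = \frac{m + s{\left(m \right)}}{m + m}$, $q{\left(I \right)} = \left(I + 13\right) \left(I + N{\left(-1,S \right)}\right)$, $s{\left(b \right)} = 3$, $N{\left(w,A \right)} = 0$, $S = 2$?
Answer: $-17$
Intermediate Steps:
$q{\left(I \right)} = I \left(13 + I\right)$ ($q{\left(I \right)} = \left(I + 13\right) \left(I + 0\right) = \left(13 + I\right) I = I \left(13 + I\right)$)
$E{\left(m \right)} = \frac{3 + m}{2 m}$ ($E{\left(m \right)} = \frac{m + 3}{m + m} = \frac{3 + m}{2 m}$)
$\left(-5 + q{\left(-1 \right)}\right) E{\left(3 \right)} = \left(-5 - \left(13 - 1\right)\right) \frac{3 + 3}{2 \cdot 3} = \left(-5 - 12\right) \frac{1}{2} \cdot \frac{1}{3} \cdot 6 = \left(-5 - 12\right) 1 = \left(-17\right) 1 = -17$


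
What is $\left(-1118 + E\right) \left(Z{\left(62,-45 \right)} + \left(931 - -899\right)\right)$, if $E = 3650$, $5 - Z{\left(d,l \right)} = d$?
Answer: $4489236$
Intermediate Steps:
$Z{\left(d,l \right)} = 5 - d$
$\left(-1118 + E\right) \left(Z{\left(62,-45 \right)} + \left(931 - -899\right)\right) = \left(-1118 + 3650\right) \left(\left(5 - 62\right) + \left(931 - -899\right)\right) = 2532 \left(\left(5 - 62\right) + \left(931 + 899\right)\right) = 2532 \left(-57 + 1830\right) = 2532 \cdot 1773 = 4489236$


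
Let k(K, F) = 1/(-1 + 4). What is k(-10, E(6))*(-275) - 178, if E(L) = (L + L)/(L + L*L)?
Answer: -809/3 ≈ -269.67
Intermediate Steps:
E(L) = 2*L/(L + L²) (E(L) = (2*L)/(L + L²) = 2*L/(L + L²))
k(K, F) = ⅓ (k(K, F) = 1/3 = ⅓)
k(-10, E(6))*(-275) - 178 = (⅓)*(-275) - 178 = -275/3 - 178 = -809/3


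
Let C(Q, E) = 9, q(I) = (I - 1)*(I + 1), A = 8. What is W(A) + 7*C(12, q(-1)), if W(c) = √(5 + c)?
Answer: 63 + √13 ≈ 66.606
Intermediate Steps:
q(I) = (1 + I)*(-1 + I) (q(I) = (-1 + I)*(1 + I) = (1 + I)*(-1 + I))
W(A) + 7*C(12, q(-1)) = √(5 + 8) + 7*9 = √13 + 63 = 63 + √13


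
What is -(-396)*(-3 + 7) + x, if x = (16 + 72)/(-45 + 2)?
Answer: 68024/43 ≈ 1582.0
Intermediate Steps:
x = -88/43 (x = 88/(-43) = 88*(-1/43) = -88/43 ≈ -2.0465)
-(-396)*(-3 + 7) + x = -(-396)*(-3 + 7) - 88/43 = -(-396)*4 - 88/43 = -99*(-16) - 88/43 = 1584 - 88/43 = 68024/43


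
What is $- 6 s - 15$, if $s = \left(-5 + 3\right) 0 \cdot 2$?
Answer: $-15$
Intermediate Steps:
$s = 0$ ($s = \left(-2\right) 0 = 0$)
$- 6 s - 15 = \left(-6\right) 0 - 15 = 0 - 15 = -15$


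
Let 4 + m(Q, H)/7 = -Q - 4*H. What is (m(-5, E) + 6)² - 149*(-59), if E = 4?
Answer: 18592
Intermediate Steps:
m(Q, H) = -28 - 28*H - 7*Q (m(Q, H) = -28 + 7*(-Q - 4*H) = -28 + (-28*H - 7*Q) = -28 - 28*H - 7*Q)
(m(-5, E) + 6)² - 149*(-59) = ((-28 - 28*4 - 7*(-5)) + 6)² - 149*(-59) = ((-28 - 112 + 35) + 6)² + 8791 = (-105 + 6)² + 8791 = (-99)² + 8791 = 9801 + 8791 = 18592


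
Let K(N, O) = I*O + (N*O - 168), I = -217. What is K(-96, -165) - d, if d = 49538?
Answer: 1939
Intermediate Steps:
K(N, O) = -168 - 217*O + N*O (K(N, O) = -217*O + (N*O - 168) = -217*O + (-168 + N*O) = -168 - 217*O + N*O)
K(-96, -165) - d = (-168 - 217*(-165) - 96*(-165)) - 1*49538 = (-168 + 35805 + 15840) - 49538 = 51477 - 49538 = 1939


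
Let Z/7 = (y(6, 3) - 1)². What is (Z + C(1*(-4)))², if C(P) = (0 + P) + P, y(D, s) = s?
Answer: 400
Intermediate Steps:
C(P) = 2*P (C(P) = P + P = 2*P)
Z = 28 (Z = 7*(3 - 1)² = 7*2² = 7*4 = 28)
(Z + C(1*(-4)))² = (28 + 2*(1*(-4)))² = (28 + 2*(-4))² = (28 - 8)² = 20² = 400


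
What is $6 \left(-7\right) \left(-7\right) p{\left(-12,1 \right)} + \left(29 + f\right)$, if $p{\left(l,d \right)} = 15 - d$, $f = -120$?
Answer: $4025$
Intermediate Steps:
$6 \left(-7\right) \left(-7\right) p{\left(-12,1 \right)} + \left(29 + f\right) = 6 \left(-7\right) \left(-7\right) \left(15 - 1\right) + \left(29 - 120\right) = \left(-42\right) \left(-7\right) \left(15 - 1\right) - 91 = 294 \cdot 14 - 91 = 4116 - 91 = 4025$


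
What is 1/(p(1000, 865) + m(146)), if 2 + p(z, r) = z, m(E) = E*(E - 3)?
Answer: 1/21876 ≈ 4.5712e-5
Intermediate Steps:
m(E) = E*(-3 + E)
p(z, r) = -2 + z
1/(p(1000, 865) + m(146)) = 1/((-2 + 1000) + 146*(-3 + 146)) = 1/(998 + 146*143) = 1/(998 + 20878) = 1/21876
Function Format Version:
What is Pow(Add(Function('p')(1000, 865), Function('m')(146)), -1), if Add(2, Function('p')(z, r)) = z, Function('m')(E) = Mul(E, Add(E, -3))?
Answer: Rational(1, 21876) ≈ 4.5712e-5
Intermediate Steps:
Function('m')(E) = Mul(E, Add(-3, E))
Function('p')(z, r) = Add(-2, z)
Pow(Add(Function('p')(1000, 865), Function('m')(146)), -1) = Pow(Add(Add(-2, 1000), Mul(146, Add(-3, 146))), -1) = Pow(Add(998, Mul(146, 143)), -1) = Pow(Add(998, 20878), -1) = Pow(21876, -1) = Rational(1, 21876)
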